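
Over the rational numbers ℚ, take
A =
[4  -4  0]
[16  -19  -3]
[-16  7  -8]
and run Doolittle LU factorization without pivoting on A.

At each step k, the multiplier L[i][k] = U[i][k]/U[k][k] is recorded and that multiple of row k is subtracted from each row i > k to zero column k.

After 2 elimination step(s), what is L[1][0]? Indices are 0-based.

k=0: U[0][0]=4
  eliminate (1,0): mult=4, new row 1: (0, -3, -3); set L[1][0]=4
  eliminate (2,0): mult=-4, new row 2: (0, -9, -8); set L[2][0]=-4
k=1: U[1][1]=-3
  eliminate (2,1): mult=3, new row 2: (0, 0, 1); set L[2][1]=3

L[1][0] = 4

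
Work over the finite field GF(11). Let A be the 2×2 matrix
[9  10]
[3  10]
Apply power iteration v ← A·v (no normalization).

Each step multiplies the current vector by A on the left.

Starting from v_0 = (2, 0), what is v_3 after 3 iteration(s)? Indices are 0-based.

v_3 = (3, 2)

v_0 = (2, 0).
v_1 = A·v_0 = (7, 6).
v_2 = A·v_1 = (2, 4).
v_3 = A·v_2 = (3, 2).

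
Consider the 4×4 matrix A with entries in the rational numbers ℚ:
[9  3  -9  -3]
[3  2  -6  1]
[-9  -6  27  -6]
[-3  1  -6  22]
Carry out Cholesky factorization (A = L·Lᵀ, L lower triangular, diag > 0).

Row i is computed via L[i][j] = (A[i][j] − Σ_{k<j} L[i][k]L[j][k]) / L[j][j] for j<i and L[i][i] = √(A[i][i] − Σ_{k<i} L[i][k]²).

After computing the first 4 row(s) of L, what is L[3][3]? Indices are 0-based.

L[3][3] = 4

Step 1: L[0][0] = √(9) = 3.
  L[1][0] = (3) / L[0][0] = 1.
Step 2: L[1][1] = √(1) = 1.
  L[2][0] = (-9) / L[0][0] = -3.
  L[2][1] = (-3) / L[1][1] = -3.
Step 3: L[2][2] = √(9) = 3.
  L[3][0] = (-3) / L[0][0] = -1.
  L[3][1] = (2) / L[1][1] = 2.
  L[3][2] = (-3) / L[2][2] = -1.
Step 4: L[3][3] = √(16) = 4.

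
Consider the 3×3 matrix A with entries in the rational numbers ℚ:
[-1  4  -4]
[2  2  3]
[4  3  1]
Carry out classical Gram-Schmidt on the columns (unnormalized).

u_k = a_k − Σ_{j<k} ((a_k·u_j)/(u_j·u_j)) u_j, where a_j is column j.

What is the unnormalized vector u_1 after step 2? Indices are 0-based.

u_1 = (32/7, 6/7, 5/7)

Step 1: u_0 = a_0 = (-1, 2, 4).
Step 2: u_1 = a_1 − (4/7)·u_0 = (32/7, 6/7, 5/7).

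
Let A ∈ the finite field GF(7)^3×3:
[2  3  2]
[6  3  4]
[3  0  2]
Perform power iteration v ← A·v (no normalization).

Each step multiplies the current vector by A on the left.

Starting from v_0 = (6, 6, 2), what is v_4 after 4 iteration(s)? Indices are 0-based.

v_4 = (3, 1, 0)

v_0 = (6, 6, 2).
v_1 = A·v_0 = (6, 6, 1).
v_2 = A·v_1 = (4, 2, 6).
v_3 = A·v_2 = (5, 5, 3).
v_4 = A·v_3 = (3, 1, 0).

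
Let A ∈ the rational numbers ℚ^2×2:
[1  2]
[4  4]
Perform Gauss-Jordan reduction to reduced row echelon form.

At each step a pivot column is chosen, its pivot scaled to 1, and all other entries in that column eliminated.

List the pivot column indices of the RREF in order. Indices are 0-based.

pivot columns: 0, 1

step 1: normalize row 0 (÷1) = (1, 2)
  row 1: subtract 4×row0 = (0, -4)
step 2: normalize row 1 (÷-4) = (0, 1)
  row 0: subtract 2×row1 = (1, 0)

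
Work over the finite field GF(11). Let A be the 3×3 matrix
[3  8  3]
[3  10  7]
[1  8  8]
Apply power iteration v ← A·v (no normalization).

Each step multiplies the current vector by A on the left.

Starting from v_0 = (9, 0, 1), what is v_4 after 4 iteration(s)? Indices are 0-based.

v_4 = (9, 2, 10)

v_0 = (9, 0, 1).
v_1 = A·v_0 = (8, 1, 6).
v_2 = A·v_1 = (6, 10, 9).
v_3 = A·v_2 = (4, 5, 4).
v_4 = A·v_3 = (9, 2, 10).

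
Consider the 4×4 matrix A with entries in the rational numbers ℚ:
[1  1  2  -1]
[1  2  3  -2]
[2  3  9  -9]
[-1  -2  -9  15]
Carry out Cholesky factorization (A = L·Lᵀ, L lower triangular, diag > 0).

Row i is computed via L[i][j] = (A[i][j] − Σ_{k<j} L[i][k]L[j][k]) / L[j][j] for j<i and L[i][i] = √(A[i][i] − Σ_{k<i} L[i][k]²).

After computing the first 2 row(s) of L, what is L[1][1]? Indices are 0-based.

Step 1: L[0][0] = √(1) = 1.
  L[1][0] = (1) / L[0][0] = 1.
Step 2: L[1][1] = √(1) = 1.

L[1][1] = 1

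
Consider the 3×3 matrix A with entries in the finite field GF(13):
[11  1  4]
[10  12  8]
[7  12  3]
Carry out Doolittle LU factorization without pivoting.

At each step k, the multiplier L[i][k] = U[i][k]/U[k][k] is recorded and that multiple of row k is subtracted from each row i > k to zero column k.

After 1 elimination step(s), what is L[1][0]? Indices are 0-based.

L[1][0] = 8

Step 1: pivot at (0,0) is 11.
  row1 ← row1 − (8)·row0  ⇒  L[1][0]=8, U row1=(0, 4, 2)
  row2 ← row2 − (3)·row0  ⇒  L[2][0]=3, U row2=(0, 9, 4)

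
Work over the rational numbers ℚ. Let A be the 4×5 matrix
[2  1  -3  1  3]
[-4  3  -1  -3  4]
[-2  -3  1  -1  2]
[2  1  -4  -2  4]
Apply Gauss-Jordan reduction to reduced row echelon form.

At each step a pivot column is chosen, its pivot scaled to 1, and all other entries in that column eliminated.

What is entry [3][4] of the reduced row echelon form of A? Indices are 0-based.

M[3][4] = 3/10

pivot(0,0)=2: scale R0 → (1, 1/2, -3/2, 1/2, 3/2)
  clear (1,0): R1 −= (-4)R0 → (0, 5, -7, -1, 10)
  clear (2,0): R2 −= (-2)R0 → (0, -2, -2, 0, 5)
  clear (3,0): R3 −= (2)R0 → (0, 0, -1, -3, 1)
pivot(1,1)=5: scale R1 → (0, 1, -7/5, -1/5, 2)
  clear (0,1): R0 −= (1/2)R1 → (1, 0, -4/5, 3/5, 1/2)
  clear (2,1): R2 −= (-2)R1 → (0, 0, -24/5, -2/5, 9)
pivot(2,2)=-24/5: scale R2 → (0, 0, 1, 1/12, -15/8)
  clear (0,2): R0 −= (-4/5)R2 → (1, 0, 0, 2/3, -1)
  clear (1,2): R1 −= (-7/5)R2 → (0, 1, 0, -1/12, -5/8)
  clear (3,2): R3 −= (-1)R2 → (0, 0, 0, -35/12, -7/8)
pivot(3,3)=-35/12: scale R3 → (0, 0, 0, 1, 3/10)
  clear (0,3): R0 −= (2/3)R3 → (1, 0, 0, 0, -6/5)
  clear (1,3): R1 −= (-1/12)R3 → (0, 1, 0, 0, -3/5)
  clear (2,3): R2 −= (1/12)R3 → (0, 0, 1, 0, -19/10)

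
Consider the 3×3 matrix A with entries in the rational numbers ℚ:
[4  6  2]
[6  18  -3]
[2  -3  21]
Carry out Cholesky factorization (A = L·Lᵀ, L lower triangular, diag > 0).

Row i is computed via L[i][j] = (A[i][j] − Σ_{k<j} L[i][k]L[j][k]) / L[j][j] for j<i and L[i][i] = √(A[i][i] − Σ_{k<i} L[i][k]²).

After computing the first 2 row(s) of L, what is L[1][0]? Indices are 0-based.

Step 1: L[0][0] = √(4) = 2.
  L[1][0] = (6) / L[0][0] = 3.
Step 2: L[1][1] = √(9) = 3.

L[1][0] = 3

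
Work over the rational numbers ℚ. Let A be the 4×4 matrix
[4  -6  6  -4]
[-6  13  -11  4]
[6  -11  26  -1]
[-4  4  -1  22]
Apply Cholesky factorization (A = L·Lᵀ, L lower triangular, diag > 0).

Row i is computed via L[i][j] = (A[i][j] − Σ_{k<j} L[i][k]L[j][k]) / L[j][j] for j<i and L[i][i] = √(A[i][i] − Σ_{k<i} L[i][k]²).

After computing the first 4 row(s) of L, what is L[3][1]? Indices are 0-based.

Step 1: L[0][0] = √(4) = 2.
  L[1][0] = (-6) / L[0][0] = -3.
Step 2: L[1][1] = √(4) = 2.
  L[2][0] = (6) / L[0][0] = 3.
  L[2][1] = (-2) / L[1][1] = -1.
Step 3: L[2][2] = √(16) = 4.
  L[3][0] = (-4) / L[0][0] = -2.
  L[3][1] = (-2) / L[1][1] = -1.
  L[3][2] = (4) / L[2][2] = 1.
Step 4: L[3][3] = √(16) = 4.

L[3][1] = -1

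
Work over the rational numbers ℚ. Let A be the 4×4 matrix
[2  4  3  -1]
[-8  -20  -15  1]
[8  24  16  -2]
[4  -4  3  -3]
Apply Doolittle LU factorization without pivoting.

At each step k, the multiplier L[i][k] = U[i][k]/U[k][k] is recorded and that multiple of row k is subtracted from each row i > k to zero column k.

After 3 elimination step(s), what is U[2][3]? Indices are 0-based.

k=0: U[0][0]=2
  eliminate (1,0): mult=-4, new row 1: (0, -4, -3, -3); set L[1][0]=-4
  eliminate (2,0): mult=4, new row 2: (0, 8, 4, 2); set L[2][0]=4
  eliminate (3,0): mult=2, new row 3: (0, -12, -3, -1); set L[3][0]=2
k=1: U[1][1]=-4
  eliminate (2,1): mult=-2, new row 2: (0, 0, -2, -4); set L[2][1]=-2
  eliminate (3,1): mult=3, new row 3: (0, 0, 6, 8); set L[3][1]=3
k=2: U[2][2]=-2
  eliminate (3,2): mult=-3, new row 3: (0, 0, 0, -4); set L[3][2]=-3

U[2][3] = -4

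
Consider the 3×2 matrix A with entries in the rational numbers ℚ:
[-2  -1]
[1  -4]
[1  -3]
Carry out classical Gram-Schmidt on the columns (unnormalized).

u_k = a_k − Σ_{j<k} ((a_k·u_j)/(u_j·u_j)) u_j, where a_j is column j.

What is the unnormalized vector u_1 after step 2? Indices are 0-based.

u_1 = (-8/3, -19/6, -13/6)

Step 1: u_0 = a_0 = (-2, 1, 1).
Step 2: u_1 = a_1 − (-5/6)·u_0 = (-8/3, -19/6, -13/6).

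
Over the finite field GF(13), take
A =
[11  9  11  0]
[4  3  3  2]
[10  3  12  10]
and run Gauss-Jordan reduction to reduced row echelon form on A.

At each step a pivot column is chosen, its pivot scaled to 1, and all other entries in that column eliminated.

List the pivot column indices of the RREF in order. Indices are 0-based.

[1] R0 /= 11  ⇒  (1, 2, 1, 0)
     R1 -= 4·R0  ⇒  (0, 8, 12, 2)
     R2 -= 10·R0  ⇒  (0, 9, 2, 10)
[2] R1 /= 8  ⇒  (0, 1, 8, 10)
     R0 -= 2·R1  ⇒  (1, 0, 11, 6)
     R2 -= 9·R1  ⇒  (0, 0, 8, 11)
[3] R2 /= 8  ⇒  (0, 0, 1, 3)
     R0 -= 11·R2  ⇒  (1, 0, 0, 12)
     R1 -= 8·R2  ⇒  (0, 1, 0, 12)

pivot columns: 0, 1, 2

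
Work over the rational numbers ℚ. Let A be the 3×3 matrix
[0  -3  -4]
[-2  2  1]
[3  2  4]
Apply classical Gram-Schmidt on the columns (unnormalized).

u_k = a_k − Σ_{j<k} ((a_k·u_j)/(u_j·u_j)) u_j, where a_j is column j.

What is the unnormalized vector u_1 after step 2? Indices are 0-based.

u_1 = (-3, 30/13, 20/13)

Step 1: u_0 = a_0 = (0, -2, 3).
Step 2: u_1 = a_1 − (2/13)·u_0 = (-3, 30/13, 20/13).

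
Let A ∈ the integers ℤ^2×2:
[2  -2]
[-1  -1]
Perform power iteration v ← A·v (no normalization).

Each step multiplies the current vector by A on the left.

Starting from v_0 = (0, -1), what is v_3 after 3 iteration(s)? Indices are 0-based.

v_0 = (0, -1).
v_1 = A·v_0 = (2, 1).
v_2 = A·v_1 = (2, -3).
v_3 = A·v_2 = (10, 1).

v_3 = (10, 1)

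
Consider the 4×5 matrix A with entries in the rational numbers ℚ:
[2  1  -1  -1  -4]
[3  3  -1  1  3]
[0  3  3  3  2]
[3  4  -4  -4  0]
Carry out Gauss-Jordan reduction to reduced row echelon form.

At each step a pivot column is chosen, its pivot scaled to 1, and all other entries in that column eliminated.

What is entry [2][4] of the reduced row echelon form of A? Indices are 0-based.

M[2][4] = -133/30

step 1: normalize row 0 (÷2) = (1, 1/2, -1/2, -1/2, -2)
  row 1: subtract 3×row0 = (0, 3/2, 1/2, 5/2, 9)
  row 3: subtract 3×row0 = (0, 5/2, -5/2, -5/2, 6)
step 2: normalize row 1 (÷3/2) = (0, 1, 1/3, 5/3, 6)
  row 0: subtract 1/2×row1 = (1, 0, -2/3, -4/3, -5)
  row 2: subtract 3×row1 = (0, 0, 2, -2, -16)
  row 3: subtract 5/2×row1 = (0, 0, -10/3, -20/3, -9)
step 3: normalize row 2 (÷2) = (0, 0, 1, -1, -8)
  row 0: subtract -2/3×row2 = (1, 0, 0, -2, -31/3)
  row 1: subtract 1/3×row2 = (0, 1, 0, 2, 26/3)
  row 3: subtract -10/3×row2 = (0, 0, 0, -10, -107/3)
step 4: normalize row 3 (÷-10) = (0, 0, 0, 1, 107/30)
  row 0: subtract -2×row3 = (1, 0, 0, 0, -16/5)
  row 1: subtract 2×row3 = (0, 1, 0, 0, 23/15)
  row 2: subtract -1×row3 = (0, 0, 1, 0, -133/30)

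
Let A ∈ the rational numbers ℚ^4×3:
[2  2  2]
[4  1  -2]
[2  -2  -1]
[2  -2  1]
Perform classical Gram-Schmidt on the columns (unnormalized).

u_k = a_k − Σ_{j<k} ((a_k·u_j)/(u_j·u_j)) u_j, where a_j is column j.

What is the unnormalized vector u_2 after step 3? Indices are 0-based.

Step 1: u_0 = a_0 = (2, 4, 2, 2).
Step 2: u_1 = a_1 − (0)·u_0 = (2, 1, -2, -2).
Step 3: u_2 = a_2 − (-1/7)·u_0 − (2/13)·u_1 = (180/91, -144/91, -37/91, 145/91).

u_2 = (180/91, -144/91, -37/91, 145/91)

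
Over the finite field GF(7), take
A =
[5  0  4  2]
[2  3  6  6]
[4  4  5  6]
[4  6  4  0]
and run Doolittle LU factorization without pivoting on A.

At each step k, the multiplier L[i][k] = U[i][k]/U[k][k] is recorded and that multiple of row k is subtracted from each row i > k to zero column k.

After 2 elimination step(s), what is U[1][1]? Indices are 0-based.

Step 1: pivot at (0,0) is 5.
  row1 ← row1 − (6)·row0  ⇒  L[1][0]=6, U row1=(0, 3, 3, 1)
  row2 ← row2 − (5)·row0  ⇒  L[2][0]=5, U row2=(0, 4, 6, 3)
  row3 ← row3 − (5)·row0  ⇒  L[3][0]=5, U row3=(0, 6, 5, 4)
Step 2: pivot at (1,1) is 3.
  row2 ← row2 − (6)·row1  ⇒  L[2][1]=6, U row2=(0, 0, 2, 4)
  row3 ← row3 − (2)·row1  ⇒  L[3][1]=2, U row3=(0, 0, 6, 2)

U[1][1] = 3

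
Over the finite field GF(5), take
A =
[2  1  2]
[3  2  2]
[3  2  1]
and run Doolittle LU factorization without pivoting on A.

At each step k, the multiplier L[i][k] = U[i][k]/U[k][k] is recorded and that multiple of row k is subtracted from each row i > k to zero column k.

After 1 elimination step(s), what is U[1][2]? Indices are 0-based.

U[1][2] = 4

k=0: U[0][0]=2
  eliminate (1,0): mult=4, new row 1: (0, 3, 4); set L[1][0]=4
  eliminate (2,0): mult=4, new row 2: (0, 3, 3); set L[2][0]=4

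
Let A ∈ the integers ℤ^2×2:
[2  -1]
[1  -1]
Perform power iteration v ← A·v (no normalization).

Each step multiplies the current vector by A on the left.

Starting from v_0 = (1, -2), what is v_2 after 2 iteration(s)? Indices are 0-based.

v_2 = (5, 1)

v_0 = (1, -2).
v_1 = A·v_0 = (4, 3).
v_2 = A·v_1 = (5, 1).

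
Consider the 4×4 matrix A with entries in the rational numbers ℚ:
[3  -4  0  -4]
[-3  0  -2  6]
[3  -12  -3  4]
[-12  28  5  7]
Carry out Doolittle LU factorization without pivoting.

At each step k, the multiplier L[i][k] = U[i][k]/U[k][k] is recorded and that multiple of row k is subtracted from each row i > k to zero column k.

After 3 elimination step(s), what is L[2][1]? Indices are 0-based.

[col 0] pivot 3
  R1 -= -1*R0 → (0, -4, -2, 2)  (L[1][0] := -1)
  R2 -= 1*R0 → (0, -8, -3, 8)  (L[2][0] := 1)
  R3 -= -4*R0 → (0, 12, 5, -9)  (L[3][0] := -4)
[col 1] pivot -4
  R2 -= 2*R1 → (0, 0, 1, 4)  (L[2][1] := 2)
  R3 -= -3*R1 → (0, 0, -1, -3)  (L[3][1] := -3)
[col 2] pivot 1
  R3 -= -1*R2 → (0, 0, 0, 1)  (L[3][2] := -1)

L[2][1] = 2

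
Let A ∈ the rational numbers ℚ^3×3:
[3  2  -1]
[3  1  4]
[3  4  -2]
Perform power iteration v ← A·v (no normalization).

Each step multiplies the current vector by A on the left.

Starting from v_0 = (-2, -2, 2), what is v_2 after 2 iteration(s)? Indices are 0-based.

v_2 = (-18, -108, 0)

v_0 = (-2, -2, 2).
v_1 = A·v_0 = (-12, 0, -18).
v_2 = A·v_1 = (-18, -108, 0).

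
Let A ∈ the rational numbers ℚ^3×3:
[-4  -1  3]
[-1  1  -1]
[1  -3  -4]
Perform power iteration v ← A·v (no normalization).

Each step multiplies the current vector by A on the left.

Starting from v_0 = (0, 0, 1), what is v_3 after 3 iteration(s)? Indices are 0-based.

v_0 = (0, 0, 1).
v_1 = A·v_0 = (3, -1, -4).
v_2 = A·v_1 = (-23, 0, 22).
v_3 = A·v_2 = (158, 1, -111).

v_3 = (158, 1, -111)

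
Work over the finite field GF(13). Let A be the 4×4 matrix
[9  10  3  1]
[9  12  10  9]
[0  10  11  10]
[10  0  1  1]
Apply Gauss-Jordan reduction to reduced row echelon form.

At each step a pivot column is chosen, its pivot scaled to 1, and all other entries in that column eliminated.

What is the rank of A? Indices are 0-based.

[1] R0 /= 9  ⇒  (1, 4, 9, 3)
     R1 -= 9·R0  ⇒  (0, 2, 7, 8)
     R3 -= 10·R0  ⇒  (0, 12, 2, 10)
[2] R1 /= 2  ⇒  (0, 1, 10, 4)
     R0 -= 4·R1  ⇒  (1, 0, 8, 0)
     R2 -= 10·R1  ⇒  (0, 0, 2, 9)
     R3 -= 12·R1  ⇒  (0, 0, 12, 1)
[3] R2 /= 2  ⇒  (0, 0, 1, 11)
     R0 -= 8·R2  ⇒  (1, 0, 0, 3)
     R1 -= 10·R2  ⇒  (0, 1, 0, 11)
     R3 -= 12·R2  ⇒  (0, 0, 0, 12)
[4] R3 /= 12  ⇒  (0, 0, 0, 1)
     R0 -= 3·R3  ⇒  (1, 0, 0, 0)
     R1 -= 11·R3  ⇒  (0, 1, 0, 0)
     R2 -= 11·R3  ⇒  (0, 0, 1, 0)

rank = 4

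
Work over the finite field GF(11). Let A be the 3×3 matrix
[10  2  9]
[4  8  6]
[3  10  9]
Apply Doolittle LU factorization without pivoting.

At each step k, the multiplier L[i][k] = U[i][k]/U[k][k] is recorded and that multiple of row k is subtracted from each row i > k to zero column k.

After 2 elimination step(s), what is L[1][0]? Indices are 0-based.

L[1][0] = 7

[col 0] pivot 10
  R1 -= 7*R0 → (0, 5, 9)  (L[1][0] := 7)
  R2 -= 8*R0 → (0, 5, 3)  (L[2][0] := 8)
[col 1] pivot 5
  R2 -= 1*R1 → (0, 0, 5)  (L[2][1] := 1)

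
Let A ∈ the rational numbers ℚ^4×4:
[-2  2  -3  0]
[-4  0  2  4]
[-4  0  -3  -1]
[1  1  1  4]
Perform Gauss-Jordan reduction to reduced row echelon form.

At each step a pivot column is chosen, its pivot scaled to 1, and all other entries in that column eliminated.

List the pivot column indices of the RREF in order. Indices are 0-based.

pivot columns: 0, 1, 2, 3

step 1: normalize row 0 (÷-2) = (1, -1, 3/2, 0)
  row 1: subtract -4×row0 = (0, -4, 8, 4)
  row 2: subtract -4×row0 = (0, -4, 3, -1)
  row 3: subtract 1×row0 = (0, 2, -1/2, 4)
step 2: normalize row 1 (÷-4) = (0, 1, -2, -1)
  row 0: subtract -1×row1 = (1, 0, -1/2, -1)
  row 2: subtract -4×row1 = (0, 0, -5, -5)
  row 3: subtract 2×row1 = (0, 0, 7/2, 6)
step 3: normalize row 2 (÷-5) = (0, 0, 1, 1)
  row 0: subtract -1/2×row2 = (1, 0, 0, -1/2)
  row 1: subtract -2×row2 = (0, 1, 0, 1)
  row 3: subtract 7/2×row2 = (0, 0, 0, 5/2)
step 4: normalize row 3 (÷5/2) = (0, 0, 0, 1)
  row 0: subtract -1/2×row3 = (1, 0, 0, 0)
  row 1: subtract 1×row3 = (0, 1, 0, 0)
  row 2: subtract 1×row3 = (0, 0, 1, 0)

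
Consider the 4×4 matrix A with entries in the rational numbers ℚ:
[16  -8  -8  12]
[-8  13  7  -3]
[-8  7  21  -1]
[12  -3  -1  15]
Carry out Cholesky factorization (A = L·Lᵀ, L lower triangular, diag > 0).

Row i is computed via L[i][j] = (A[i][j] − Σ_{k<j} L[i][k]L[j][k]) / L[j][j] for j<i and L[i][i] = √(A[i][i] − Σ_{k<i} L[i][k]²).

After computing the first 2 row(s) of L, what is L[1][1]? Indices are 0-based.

Step 1: L[0][0] = √(16) = 4.
  L[1][0] = (-8) / L[0][0] = -2.
Step 2: L[1][1] = √(9) = 3.

L[1][1] = 3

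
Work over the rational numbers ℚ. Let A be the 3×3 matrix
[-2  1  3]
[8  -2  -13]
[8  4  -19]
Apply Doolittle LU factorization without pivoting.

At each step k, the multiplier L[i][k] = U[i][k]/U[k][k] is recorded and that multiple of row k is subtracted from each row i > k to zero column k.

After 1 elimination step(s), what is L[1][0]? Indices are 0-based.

k=0: U[0][0]=-2
  eliminate (1,0): mult=-4, new row 1: (0, 2, -1); set L[1][0]=-4
  eliminate (2,0): mult=-4, new row 2: (0, 8, -7); set L[2][0]=-4

L[1][0] = -4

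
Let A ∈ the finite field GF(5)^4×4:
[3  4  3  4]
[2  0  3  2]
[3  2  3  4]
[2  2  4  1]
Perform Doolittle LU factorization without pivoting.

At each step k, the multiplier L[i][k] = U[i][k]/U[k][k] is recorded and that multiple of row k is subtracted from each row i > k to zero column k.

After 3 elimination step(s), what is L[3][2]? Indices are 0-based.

L[3][2] = 1

[col 0] pivot 3
  R1 -= 4*R0 → (0, 4, 1, 1)  (L[1][0] := 4)
  R2 -= 1*R0 → (0, 3, 0, 0)  (L[2][0] := 1)
  R3 -= 4*R0 → (0, 1, 2, 0)  (L[3][0] := 4)
[col 1] pivot 4
  R2 -= 2*R1 → (0, 0, 3, 3)  (L[2][1] := 2)
  R3 -= 4*R1 → (0, 0, 3, 1)  (L[3][1] := 4)
[col 2] pivot 3
  R3 -= 1*R2 → (0, 0, 0, 3)  (L[3][2] := 1)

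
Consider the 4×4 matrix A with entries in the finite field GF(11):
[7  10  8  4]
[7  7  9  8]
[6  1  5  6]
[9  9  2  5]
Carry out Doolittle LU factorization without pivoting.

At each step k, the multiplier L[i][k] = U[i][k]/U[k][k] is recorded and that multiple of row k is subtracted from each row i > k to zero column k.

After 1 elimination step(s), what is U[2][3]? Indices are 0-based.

U[2][3] = 1

[col 0] pivot 7
  R1 -= 1*R0 → (0, 8, 1, 4)  (L[1][0] := 1)
  R2 -= 4*R0 → (0, 5, 6, 1)  (L[2][0] := 4)
  R3 -= 6*R0 → (0, 4, 9, 3)  (L[3][0] := 6)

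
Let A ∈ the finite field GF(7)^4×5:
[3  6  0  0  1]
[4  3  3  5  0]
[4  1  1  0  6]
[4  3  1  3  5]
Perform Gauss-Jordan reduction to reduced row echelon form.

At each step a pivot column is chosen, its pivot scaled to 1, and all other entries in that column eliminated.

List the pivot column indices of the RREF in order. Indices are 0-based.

pivot columns: 0, 1, 2, 3

pivot(0,0)=3: scale R0 → (1, 2, 0, 0, 5)
  clear (1,0): R1 −= (4)R0 → (0, 2, 3, 5, 1)
  clear (2,0): R2 −= (4)R0 → (0, 0, 1, 0, 0)
  clear (3,0): R3 −= (4)R0 → (0, 2, 1, 3, 6)
pivot(1,1)=2: scale R1 → (0, 1, 5, 6, 4)
  clear (0,1): R0 −= (2)R1 → (1, 0, 4, 2, 4)
  clear (3,1): R3 −= (2)R1 → (0, 0, 5, 5, 5)
pivot(2,2)=1: scale R2 → (0, 0, 1, 0, 0)
  clear (0,2): R0 −= (4)R2 → (1, 0, 0, 2, 4)
  clear (1,2): R1 −= (5)R2 → (0, 1, 0, 6, 4)
  clear (3,2): R3 −= (5)R2 → (0, 0, 0, 5, 5)
pivot(3,3)=5: scale R3 → (0, 0, 0, 1, 1)
  clear (0,3): R0 −= (2)R3 → (1, 0, 0, 0, 2)
  clear (1,3): R1 −= (6)R3 → (0, 1, 0, 0, 5)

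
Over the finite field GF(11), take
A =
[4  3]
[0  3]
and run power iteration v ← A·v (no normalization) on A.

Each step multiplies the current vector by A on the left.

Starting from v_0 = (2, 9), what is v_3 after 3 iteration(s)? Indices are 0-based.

v_0 = (2, 9).
v_1 = A·v_0 = (2, 5).
v_2 = A·v_1 = (1, 4).
v_3 = A·v_2 = (5, 1).

v_3 = (5, 1)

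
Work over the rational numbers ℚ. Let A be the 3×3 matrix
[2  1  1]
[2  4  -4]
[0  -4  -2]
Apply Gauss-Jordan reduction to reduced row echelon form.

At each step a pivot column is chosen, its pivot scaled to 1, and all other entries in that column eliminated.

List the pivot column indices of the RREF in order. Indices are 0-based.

[1] R0 /= 2  ⇒  (1, 1/2, 1/2)
     R1 -= 2·R0  ⇒  (0, 3, -5)
[2] R1 /= 3  ⇒  (0, 1, -5/3)
     R0 -= 1/2·R1  ⇒  (1, 0, 4/3)
     R2 -= -4·R1  ⇒  (0, 0, -26/3)
[3] R2 /= -26/3  ⇒  (0, 0, 1)
     R0 -= 4/3·R2  ⇒  (1, 0, 0)
     R1 -= -5/3·R2  ⇒  (0, 1, 0)

pivot columns: 0, 1, 2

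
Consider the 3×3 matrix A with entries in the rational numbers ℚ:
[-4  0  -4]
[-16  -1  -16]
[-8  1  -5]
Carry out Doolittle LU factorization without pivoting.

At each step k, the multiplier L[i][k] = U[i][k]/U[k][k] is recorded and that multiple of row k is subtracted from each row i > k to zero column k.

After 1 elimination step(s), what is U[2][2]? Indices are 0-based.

k=0: U[0][0]=-4
  eliminate (1,0): mult=4, new row 1: (0, -1, 0); set L[1][0]=4
  eliminate (2,0): mult=2, new row 2: (0, 1, 3); set L[2][0]=2

U[2][2] = 3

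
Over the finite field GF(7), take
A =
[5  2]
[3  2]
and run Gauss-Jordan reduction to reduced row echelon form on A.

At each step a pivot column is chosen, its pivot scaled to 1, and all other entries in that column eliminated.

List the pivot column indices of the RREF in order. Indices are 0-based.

[1] R0 /= 5  ⇒  (1, 6)
     R1 -= 3·R0  ⇒  (0, 5)
[2] R1 /= 5  ⇒  (0, 1)
     R0 -= 6·R1  ⇒  (1, 0)

pivot columns: 0, 1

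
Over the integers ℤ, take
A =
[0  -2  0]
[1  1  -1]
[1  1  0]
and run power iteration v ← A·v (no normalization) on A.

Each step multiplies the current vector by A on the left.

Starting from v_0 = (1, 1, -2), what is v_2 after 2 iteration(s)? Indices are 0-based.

v_0 = (1, 1, -2).
v_1 = A·v_0 = (-2, 4, 2).
v_2 = A·v_1 = (-8, 0, 2).

v_2 = (-8, 0, 2)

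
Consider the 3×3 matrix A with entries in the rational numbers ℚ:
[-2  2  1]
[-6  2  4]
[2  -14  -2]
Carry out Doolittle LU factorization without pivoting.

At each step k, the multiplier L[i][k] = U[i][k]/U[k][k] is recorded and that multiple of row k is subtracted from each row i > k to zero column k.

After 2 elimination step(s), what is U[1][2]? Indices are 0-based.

Step 1: pivot at (0,0) is -2.
  row1 ← row1 − (3)·row0  ⇒  L[1][0]=3, U row1=(0, -4, 1)
  row2 ← row2 − (-1)·row0  ⇒  L[2][0]=-1, U row2=(0, -12, -1)
Step 2: pivot at (1,1) is -4.
  row2 ← row2 − (3)·row1  ⇒  L[2][1]=3, U row2=(0, 0, -4)

U[1][2] = 1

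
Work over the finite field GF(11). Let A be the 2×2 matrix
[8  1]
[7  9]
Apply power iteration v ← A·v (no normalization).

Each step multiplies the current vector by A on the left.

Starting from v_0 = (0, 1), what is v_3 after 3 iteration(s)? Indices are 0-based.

v_3 = (4, 9)

v_0 = (0, 1).
v_1 = A·v_0 = (1, 9).
v_2 = A·v_1 = (6, 0).
v_3 = A·v_2 = (4, 9).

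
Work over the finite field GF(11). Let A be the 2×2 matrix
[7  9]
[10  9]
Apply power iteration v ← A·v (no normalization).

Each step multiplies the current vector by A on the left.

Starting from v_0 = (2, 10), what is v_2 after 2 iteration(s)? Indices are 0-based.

v_0 = (2, 10).
v_1 = A·v_0 = (5, 0).
v_2 = A·v_1 = (2, 6).

v_2 = (2, 6)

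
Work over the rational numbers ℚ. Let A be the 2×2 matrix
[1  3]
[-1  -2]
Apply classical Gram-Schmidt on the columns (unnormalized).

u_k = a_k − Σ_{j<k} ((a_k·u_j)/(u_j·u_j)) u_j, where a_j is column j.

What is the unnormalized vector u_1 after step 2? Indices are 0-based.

Step 1: u_0 = a_0 = (1, -1).
Step 2: u_1 = a_1 − (5/2)·u_0 = (1/2, 1/2).

u_1 = (1/2, 1/2)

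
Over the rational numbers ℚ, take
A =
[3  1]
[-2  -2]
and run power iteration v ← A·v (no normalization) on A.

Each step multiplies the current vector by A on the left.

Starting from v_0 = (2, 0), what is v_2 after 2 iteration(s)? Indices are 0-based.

v_0 = (2, 0).
v_1 = A·v_0 = (6, -4).
v_2 = A·v_1 = (14, -4).

v_2 = (14, -4)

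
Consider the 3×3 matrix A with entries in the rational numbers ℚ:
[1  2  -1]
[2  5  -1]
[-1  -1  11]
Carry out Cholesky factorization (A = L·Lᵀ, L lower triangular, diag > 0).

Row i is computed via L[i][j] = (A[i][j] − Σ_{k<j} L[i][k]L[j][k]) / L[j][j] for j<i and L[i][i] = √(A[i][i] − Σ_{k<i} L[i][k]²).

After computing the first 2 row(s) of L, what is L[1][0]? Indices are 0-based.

Step 1: L[0][0] = √(1) = 1.
  L[1][0] = (2) / L[0][0] = 2.
Step 2: L[1][1] = √(1) = 1.

L[1][0] = 2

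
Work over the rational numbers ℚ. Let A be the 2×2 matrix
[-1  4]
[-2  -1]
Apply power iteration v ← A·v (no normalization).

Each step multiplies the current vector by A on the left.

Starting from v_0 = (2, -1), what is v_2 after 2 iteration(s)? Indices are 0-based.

v_2 = (-6, 15)

v_0 = (2, -1).
v_1 = A·v_0 = (-6, -3).
v_2 = A·v_1 = (-6, 15).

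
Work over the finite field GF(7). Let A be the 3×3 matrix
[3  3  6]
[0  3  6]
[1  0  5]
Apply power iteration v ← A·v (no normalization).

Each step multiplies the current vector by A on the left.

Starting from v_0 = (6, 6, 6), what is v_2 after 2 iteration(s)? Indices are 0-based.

v_2 = (6, 0, 0)

v_0 = (6, 6, 6).
v_1 = A·v_0 = (2, 5, 1).
v_2 = A·v_1 = (6, 0, 0).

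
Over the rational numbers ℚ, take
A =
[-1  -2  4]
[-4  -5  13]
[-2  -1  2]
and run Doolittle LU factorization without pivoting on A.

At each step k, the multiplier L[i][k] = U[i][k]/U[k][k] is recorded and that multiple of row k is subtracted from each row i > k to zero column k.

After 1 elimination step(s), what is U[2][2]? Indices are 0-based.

U[2][2] = -6

[col 0] pivot -1
  R1 -= 4*R0 → (0, 3, -3)  (L[1][0] := 4)
  R2 -= 2*R0 → (0, 3, -6)  (L[2][0] := 2)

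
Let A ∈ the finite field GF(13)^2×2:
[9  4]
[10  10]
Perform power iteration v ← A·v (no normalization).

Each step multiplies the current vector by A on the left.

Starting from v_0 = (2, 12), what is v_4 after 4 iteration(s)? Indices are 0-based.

v_4 = (2, 10)

v_0 = (2, 12).
v_1 = A·v_0 = (1, 10).
v_2 = A·v_1 = (10, 6).
v_3 = A·v_2 = (10, 4).
v_4 = A·v_3 = (2, 10).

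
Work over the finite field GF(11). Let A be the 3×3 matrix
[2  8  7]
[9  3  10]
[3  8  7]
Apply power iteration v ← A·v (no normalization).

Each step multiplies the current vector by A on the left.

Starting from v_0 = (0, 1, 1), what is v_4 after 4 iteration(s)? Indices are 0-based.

v_4 = (2, 6, 10)

v_0 = (0, 1, 1).
v_1 = A·v_0 = (4, 2, 4).
v_2 = A·v_1 = (8, 5, 1).
v_3 = A·v_2 = (8, 9, 5).
v_4 = A·v_3 = (2, 6, 10).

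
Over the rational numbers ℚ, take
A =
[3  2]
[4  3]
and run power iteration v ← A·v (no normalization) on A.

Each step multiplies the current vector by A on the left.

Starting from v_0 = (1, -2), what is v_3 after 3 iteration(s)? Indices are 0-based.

v_0 = (1, -2).
v_1 = A·v_0 = (-1, -2).
v_2 = A·v_1 = (-7, -10).
v_3 = A·v_2 = (-41, -58).

v_3 = (-41, -58)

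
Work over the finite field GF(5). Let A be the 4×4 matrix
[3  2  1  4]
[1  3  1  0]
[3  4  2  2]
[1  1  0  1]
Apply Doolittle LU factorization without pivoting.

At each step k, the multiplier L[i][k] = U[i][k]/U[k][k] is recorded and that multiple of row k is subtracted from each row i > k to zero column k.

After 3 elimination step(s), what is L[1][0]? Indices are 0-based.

Step 1: pivot at (0,0) is 3.
  row1 ← row1 − (2)·row0  ⇒  L[1][0]=2, U row1=(0, 4, 4, 2)
  row2 ← row2 − (1)·row0  ⇒  L[2][0]=1, U row2=(0, 2, 1, 3)
  row3 ← row3 − (2)·row0  ⇒  L[3][0]=2, U row3=(0, 2, 3, 3)
Step 2: pivot at (1,1) is 4.
  row2 ← row2 − (3)·row1  ⇒  L[2][1]=3, U row2=(0, 0, 4, 2)
  row3 ← row3 − (3)·row1  ⇒  L[3][1]=3, U row3=(0, 0, 1, 2)
Step 3: pivot at (2,2) is 4.
  row3 ← row3 − (4)·row2  ⇒  L[3][2]=4, U row3=(0, 0, 0, 4)

L[1][0] = 2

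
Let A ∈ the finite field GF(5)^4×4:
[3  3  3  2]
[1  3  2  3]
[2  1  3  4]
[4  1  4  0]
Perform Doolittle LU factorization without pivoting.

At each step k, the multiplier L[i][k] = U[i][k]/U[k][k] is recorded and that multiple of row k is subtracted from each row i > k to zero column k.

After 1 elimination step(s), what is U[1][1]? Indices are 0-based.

k=0: U[0][0]=3
  eliminate (1,0): mult=2, new row 1: (0, 2, 1, 4); set L[1][0]=2
  eliminate (2,0): mult=4, new row 2: (0, 4, 1, 1); set L[2][0]=4
  eliminate (3,0): mult=3, new row 3: (0, 2, 0, 4); set L[3][0]=3

U[1][1] = 2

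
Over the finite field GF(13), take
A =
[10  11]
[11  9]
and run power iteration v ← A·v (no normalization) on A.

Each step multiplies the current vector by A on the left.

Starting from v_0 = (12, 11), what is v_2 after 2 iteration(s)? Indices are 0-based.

v_0 = (12, 11).
v_1 = A·v_0 = (7, 10).
v_2 = A·v_1 = (11, 11).

v_2 = (11, 11)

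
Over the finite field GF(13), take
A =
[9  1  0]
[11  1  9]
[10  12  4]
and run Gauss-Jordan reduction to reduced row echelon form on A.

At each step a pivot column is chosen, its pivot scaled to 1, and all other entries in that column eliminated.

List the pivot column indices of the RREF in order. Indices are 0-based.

step 1: normalize row 0 (÷9) = (1, 3, 0)
  row 1: subtract 11×row0 = (0, 7, 9)
  row 2: subtract 10×row0 = (0, 8, 4)
step 2: normalize row 1 (÷7) = (0, 1, 5)
  row 0: subtract 3×row1 = (1, 0, 11)
  row 2: subtract 8×row1 = (0, 0, 3)
step 3: normalize row 2 (÷3) = (0, 0, 1)
  row 0: subtract 11×row2 = (1, 0, 0)
  row 1: subtract 5×row2 = (0, 1, 0)

pivot columns: 0, 1, 2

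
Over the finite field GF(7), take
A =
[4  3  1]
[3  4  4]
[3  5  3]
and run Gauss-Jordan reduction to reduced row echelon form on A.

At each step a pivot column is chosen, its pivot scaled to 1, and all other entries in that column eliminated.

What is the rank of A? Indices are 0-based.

rank = 3

pivot(0,0)=4: scale R0 → (1, 6, 2)
  clear (1,0): R1 −= (3)R0 → (0, 0, 5)
  clear (2,0): R2 −= (3)R0 → (0, 1, 4)
pivot(1,1): swap R1↔R2
pivot(1,1)=1: scale R1 → (0, 1, 4)
  clear (0,1): R0 −= (6)R1 → (1, 0, 6)
pivot(2,2)=5: scale R2 → (0, 0, 1)
  clear (0,2): R0 −= (6)R2 → (1, 0, 0)
  clear (1,2): R1 −= (4)R2 → (0, 1, 0)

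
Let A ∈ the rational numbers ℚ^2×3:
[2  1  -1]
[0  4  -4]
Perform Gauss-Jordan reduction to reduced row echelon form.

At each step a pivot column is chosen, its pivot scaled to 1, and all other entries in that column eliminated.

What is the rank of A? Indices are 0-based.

rank = 2

pivot(0,0)=2: scale R0 → (1, 1/2, -1/2)
pivot(1,1)=4: scale R1 → (0, 1, -1)
  clear (0,1): R0 −= (1/2)R1 → (1, 0, 0)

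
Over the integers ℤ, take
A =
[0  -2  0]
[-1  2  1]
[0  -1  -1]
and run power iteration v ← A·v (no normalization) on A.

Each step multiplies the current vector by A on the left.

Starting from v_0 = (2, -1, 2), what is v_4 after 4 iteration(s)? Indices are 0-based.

v_4 = (30, -40, 11)

v_0 = (2, -1, 2).
v_1 = A·v_0 = (2, -2, -1).
v_2 = A·v_1 = (4, -7, 3).
v_3 = A·v_2 = (14, -15, 4).
v_4 = A·v_3 = (30, -40, 11).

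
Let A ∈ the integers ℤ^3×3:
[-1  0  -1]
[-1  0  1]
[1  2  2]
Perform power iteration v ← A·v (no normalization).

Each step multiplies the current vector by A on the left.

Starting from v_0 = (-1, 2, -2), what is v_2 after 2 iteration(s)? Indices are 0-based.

v_2 = (-2, -4, -1)

v_0 = (-1, 2, -2).
v_1 = A·v_0 = (3, -1, -1).
v_2 = A·v_1 = (-2, -4, -1).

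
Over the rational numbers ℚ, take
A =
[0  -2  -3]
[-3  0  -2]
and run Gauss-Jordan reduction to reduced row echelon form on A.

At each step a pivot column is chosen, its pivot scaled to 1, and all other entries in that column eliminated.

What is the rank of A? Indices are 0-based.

rank = 2

[1] R0 <-> R1
[1] R0 /= -3  ⇒  (1, 0, 2/3)
[2] R1 /= -2  ⇒  (0, 1, 3/2)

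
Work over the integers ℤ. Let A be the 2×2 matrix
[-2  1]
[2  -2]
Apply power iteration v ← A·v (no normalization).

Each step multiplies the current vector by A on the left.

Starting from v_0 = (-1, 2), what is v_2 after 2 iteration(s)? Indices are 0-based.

v_2 = (-14, 20)

v_0 = (-1, 2).
v_1 = A·v_0 = (4, -6).
v_2 = A·v_1 = (-14, 20).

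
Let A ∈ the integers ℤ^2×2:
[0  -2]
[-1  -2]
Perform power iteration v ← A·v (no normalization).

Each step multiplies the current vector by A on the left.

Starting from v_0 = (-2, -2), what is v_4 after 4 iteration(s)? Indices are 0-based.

v_0 = (-2, -2).
v_1 = A·v_0 = (4, 6).
v_2 = A·v_1 = (-12, -16).
v_3 = A·v_2 = (32, 44).
v_4 = A·v_3 = (-88, -120).

v_4 = (-88, -120)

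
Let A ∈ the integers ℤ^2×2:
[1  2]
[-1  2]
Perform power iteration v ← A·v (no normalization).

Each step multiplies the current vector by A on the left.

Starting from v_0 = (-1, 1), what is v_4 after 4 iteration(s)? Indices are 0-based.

v_0 = (-1, 1).
v_1 = A·v_0 = (1, 3).
v_2 = A·v_1 = (7, 5).
v_3 = A·v_2 = (17, 3).
v_4 = A·v_3 = (23, -11).

v_4 = (23, -11)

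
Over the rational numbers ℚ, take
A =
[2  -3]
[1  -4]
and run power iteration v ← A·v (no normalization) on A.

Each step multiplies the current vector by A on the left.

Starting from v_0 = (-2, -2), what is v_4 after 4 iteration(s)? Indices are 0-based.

v_4 = (-146, -258)

v_0 = (-2, -2).
v_1 = A·v_0 = (2, 6).
v_2 = A·v_1 = (-14, -22).
v_3 = A·v_2 = (38, 74).
v_4 = A·v_3 = (-146, -258).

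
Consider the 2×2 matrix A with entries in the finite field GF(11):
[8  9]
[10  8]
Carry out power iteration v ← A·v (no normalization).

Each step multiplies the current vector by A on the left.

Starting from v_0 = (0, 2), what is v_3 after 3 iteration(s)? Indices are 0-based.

v_0 = (0, 2).
v_1 = A·v_0 = (7, 5).
v_2 = A·v_1 = (2, 0).
v_3 = A·v_2 = (5, 9).

v_3 = (5, 9)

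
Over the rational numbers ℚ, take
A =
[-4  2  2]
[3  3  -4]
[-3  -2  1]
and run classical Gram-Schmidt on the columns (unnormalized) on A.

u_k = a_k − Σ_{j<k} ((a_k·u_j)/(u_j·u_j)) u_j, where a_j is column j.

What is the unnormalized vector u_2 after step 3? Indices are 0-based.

u_2 = (132/529, -616/529, -792/529)

Step 1: u_0 = a_0 = (-4, 3, -3).
Step 2: u_1 = a_1 − (7/34)·u_0 = (48/17, 81/34, -47/34).
Step 3: u_2 = a_2 − (-23/34)·u_0 − (-179/529)·u_1 = (132/529, -616/529, -792/529).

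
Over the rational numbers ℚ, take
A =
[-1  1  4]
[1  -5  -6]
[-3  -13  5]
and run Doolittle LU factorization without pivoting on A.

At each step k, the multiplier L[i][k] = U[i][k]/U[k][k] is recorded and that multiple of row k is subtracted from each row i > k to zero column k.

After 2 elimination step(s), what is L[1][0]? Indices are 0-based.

Step 1: pivot at (0,0) is -1.
  row1 ← row1 − (-1)·row0  ⇒  L[1][0]=-1, U row1=(0, -4, -2)
  row2 ← row2 − (3)·row0  ⇒  L[2][0]=3, U row2=(0, -16, -7)
Step 2: pivot at (1,1) is -4.
  row2 ← row2 − (4)·row1  ⇒  L[2][1]=4, U row2=(0, 0, 1)

L[1][0] = -1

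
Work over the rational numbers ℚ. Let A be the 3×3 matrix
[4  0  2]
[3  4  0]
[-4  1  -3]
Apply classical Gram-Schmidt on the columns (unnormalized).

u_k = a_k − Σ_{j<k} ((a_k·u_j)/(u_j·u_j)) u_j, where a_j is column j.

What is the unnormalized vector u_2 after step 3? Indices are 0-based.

Step 1: u_0 = a_0 = (4, 3, -4).
Step 2: u_1 = a_1 − (8/41)·u_0 = (-32/41, 140/41, 73/41).
Step 3: u_2 = a_2 − (20/41)·u_0 − (-283/633)·u_1 = (-190/633, 40/633, -160/633).

u_2 = (-190/633, 40/633, -160/633)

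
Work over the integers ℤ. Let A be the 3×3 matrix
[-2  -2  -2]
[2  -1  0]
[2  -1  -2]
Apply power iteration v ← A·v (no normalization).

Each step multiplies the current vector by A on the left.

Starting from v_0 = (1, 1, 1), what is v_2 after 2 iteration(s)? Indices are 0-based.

v_2 = (12, -13, -11)

v_0 = (1, 1, 1).
v_1 = A·v_0 = (-6, 1, -1).
v_2 = A·v_1 = (12, -13, -11).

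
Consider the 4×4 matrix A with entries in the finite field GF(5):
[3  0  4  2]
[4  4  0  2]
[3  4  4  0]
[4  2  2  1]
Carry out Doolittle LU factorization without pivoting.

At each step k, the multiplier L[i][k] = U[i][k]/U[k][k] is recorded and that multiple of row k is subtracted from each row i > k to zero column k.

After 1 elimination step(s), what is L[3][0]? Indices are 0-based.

L[3][0] = 3

[col 0] pivot 3
  R1 -= 3*R0 → (0, 4, 3, 1)  (L[1][0] := 3)
  R2 -= 1*R0 → (0, 4, 0, 3)  (L[2][0] := 1)
  R3 -= 3*R0 → (0, 2, 0, 0)  (L[3][0] := 3)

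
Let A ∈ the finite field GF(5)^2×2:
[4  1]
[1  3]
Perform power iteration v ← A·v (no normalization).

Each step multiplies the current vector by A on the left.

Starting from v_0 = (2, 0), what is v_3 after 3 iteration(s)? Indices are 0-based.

v_0 = (2, 0).
v_1 = A·v_0 = (3, 2).
v_2 = A·v_1 = (4, 4).
v_3 = A·v_2 = (0, 1).

v_3 = (0, 1)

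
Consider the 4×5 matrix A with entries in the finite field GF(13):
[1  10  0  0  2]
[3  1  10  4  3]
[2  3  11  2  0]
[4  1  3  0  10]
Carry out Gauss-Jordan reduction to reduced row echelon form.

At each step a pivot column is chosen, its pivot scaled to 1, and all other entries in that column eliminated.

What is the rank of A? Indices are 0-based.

rank = 4

pivot(0,0)=1: scale R0 → (1, 10, 0, 0, 2)
  clear (1,0): R1 −= (3)R0 → (0, 10, 10, 4, 10)
  clear (2,0): R2 −= (2)R0 → (0, 9, 11, 2, 9)
  clear (3,0): R3 −= (4)R0 → (0, 0, 3, 0, 2)
pivot(1,1)=10: scale R1 → (0, 1, 1, 3, 1)
  clear (0,1): R0 −= (10)R1 → (1, 0, 3, 9, 5)
  clear (2,1): R2 −= (9)R1 → (0, 0, 2, 1, 0)
pivot(2,2)=2: scale R2 → (0, 0, 1, 7, 0)
  clear (0,2): R0 −= (3)R2 → (1, 0, 0, 1, 5)
  clear (1,2): R1 −= (1)R2 → (0, 1, 0, 9, 1)
  clear (3,2): R3 −= (3)R2 → (0, 0, 0, 5, 2)
pivot(3,3)=5: scale R3 → (0, 0, 0, 1, 3)
  clear (0,3): R0 −= (1)R3 → (1, 0, 0, 0, 2)
  clear (1,3): R1 −= (9)R3 → (0, 1, 0, 0, 0)
  clear (2,3): R2 −= (7)R3 → (0, 0, 1, 0, 5)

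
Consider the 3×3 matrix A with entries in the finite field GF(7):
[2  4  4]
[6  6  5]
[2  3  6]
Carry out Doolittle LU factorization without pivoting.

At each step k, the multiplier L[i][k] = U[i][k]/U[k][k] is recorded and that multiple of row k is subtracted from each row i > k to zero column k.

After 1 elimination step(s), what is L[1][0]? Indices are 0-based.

L[1][0] = 3

[col 0] pivot 2
  R1 -= 3*R0 → (0, 1, 0)  (L[1][0] := 3)
  R2 -= 1*R0 → (0, 6, 2)  (L[2][0] := 1)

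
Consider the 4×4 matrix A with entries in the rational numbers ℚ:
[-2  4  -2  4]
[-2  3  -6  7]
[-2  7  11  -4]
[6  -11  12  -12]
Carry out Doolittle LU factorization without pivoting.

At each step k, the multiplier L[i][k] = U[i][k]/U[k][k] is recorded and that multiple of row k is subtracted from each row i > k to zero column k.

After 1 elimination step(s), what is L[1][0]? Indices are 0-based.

L[1][0] = 1

k=0: U[0][0]=-2
  eliminate (1,0): mult=1, new row 1: (0, -1, -4, 3); set L[1][0]=1
  eliminate (2,0): mult=1, new row 2: (0, 3, 13, -8); set L[2][0]=1
  eliminate (3,0): mult=-3, new row 3: (0, 1, 6, 0); set L[3][0]=-3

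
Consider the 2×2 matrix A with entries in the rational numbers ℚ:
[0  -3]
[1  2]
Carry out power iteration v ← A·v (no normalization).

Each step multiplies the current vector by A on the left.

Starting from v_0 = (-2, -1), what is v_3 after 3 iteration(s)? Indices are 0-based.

v_0 = (-2, -1).
v_1 = A·v_0 = (3, -4).
v_2 = A·v_1 = (12, -5).
v_3 = A·v_2 = (15, 2).

v_3 = (15, 2)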